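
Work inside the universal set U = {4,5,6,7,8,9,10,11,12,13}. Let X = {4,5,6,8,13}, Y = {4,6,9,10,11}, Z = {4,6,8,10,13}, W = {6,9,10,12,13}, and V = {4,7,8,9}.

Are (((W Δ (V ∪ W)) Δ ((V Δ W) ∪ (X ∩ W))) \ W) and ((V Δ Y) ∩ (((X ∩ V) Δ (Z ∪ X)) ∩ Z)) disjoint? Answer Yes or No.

V ∪ W = {4,6,7,8,9,10,12,13}
W Δ (V ∪ W) = {4,7,8}
V Δ W = {4,6,7,8,10,12,13}
X ∩ W = {6,13}
(V Δ W) ∪ (X ∩ W) = {4,6,7,8,10,12,13}
(W Δ (V ∪ W)) Δ ((V Δ W) ∪ (X ∩ W)) = {6,10,12,13}
((W Δ (V ∪ W)) Δ ((V Δ W) ∪ (X ∩ W))) \ W = {}
V Δ Y = {6,7,8,10,11}
X ∩ V = {4,8}
Z ∪ X = {4,5,6,8,10,13}
(X ∩ V) Δ (Z ∪ X) = {5,6,10,13}
((X ∩ V) Δ (Z ∪ X)) ∩ Z = {6,10,13}
(V Δ Y) ∩ (((X ∩ V) Δ (Z ∪ X)) ∩ Z) = {6,10}
{} and {6,10} share no elements.

Yes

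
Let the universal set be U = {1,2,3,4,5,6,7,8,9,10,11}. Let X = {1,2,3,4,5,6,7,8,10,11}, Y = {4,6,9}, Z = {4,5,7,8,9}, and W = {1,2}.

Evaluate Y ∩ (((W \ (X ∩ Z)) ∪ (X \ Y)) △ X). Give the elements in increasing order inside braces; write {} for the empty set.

{4,6}

X ∩ Z = {4,5,7,8}
W \ (X ∩ Z) = {1,2}
X \ Y = {1,2,3,5,7,8,10,11}
(W \ (X ∩ Z)) ∪ (X \ Y) = {1,2,3,5,7,8,10,11}
((W \ (X ∩ Z)) ∪ (X \ Y)) △ X = {4,6}
Y ∩ (((W \ (X ∩ Z)) ∪ (X \ Y)) △ X) = {4,6}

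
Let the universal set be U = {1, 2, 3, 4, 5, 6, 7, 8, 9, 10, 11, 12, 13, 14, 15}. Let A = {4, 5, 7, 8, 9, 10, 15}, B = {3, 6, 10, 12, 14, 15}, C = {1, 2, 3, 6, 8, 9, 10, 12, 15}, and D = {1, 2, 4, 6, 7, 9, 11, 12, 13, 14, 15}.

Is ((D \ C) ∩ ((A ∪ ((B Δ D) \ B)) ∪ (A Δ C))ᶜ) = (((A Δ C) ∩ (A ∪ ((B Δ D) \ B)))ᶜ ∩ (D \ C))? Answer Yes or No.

D \ C = {4, 7, 11, 13, 14}
B Δ D = {1, 2, 3, 4, 7, 9, 10, 11, 13}
(B Δ D) \ B = {1, 2, 4, 7, 9, 11, 13}
A ∪ ((B Δ D) \ B) = {1, 2, 4, 5, 7, 8, 9, 10, 11, 13, 15}
A Δ C = {1, 2, 3, 4, 5, 6, 7, 12}
(A ∪ ((B Δ D) \ B)) ∪ (A Δ C) = {1, 2, 3, 4, 5, 6, 7, 8, 9, 10, 11, 12, 13, 15}
((A ∪ ((B Δ D) \ B)) ∪ (A Δ C))ᶜ = {14}
(D \ C) ∩ ((A ∪ ((B Δ D) \ B)) ∪ (A Δ C))ᶜ = {14}
(A Δ C) ∩ (A ∪ ((B Δ D) \ B)) = {1, 2, 4, 5, 7}
((A Δ C) ∩ (A ∪ ((B Δ D) \ B)))ᶜ = {3, 6, 8, 9, 10, 11, 12, 13, 14, 15}
((A Δ C) ∩ (A ∪ ((B Δ D) \ B)))ᶜ ∩ (D \ C) = {11, 13, 14}
11 ∈ ((A Δ C) ∩ (A ∪ ((B Δ D) \ B)))ᶜ ∩ (D \ C) but 11 ∉ (D \ C) ∩ ((A ∪ ((B Δ D) \ B)) ∪ (A Δ C))ᶜ, so they differ.

No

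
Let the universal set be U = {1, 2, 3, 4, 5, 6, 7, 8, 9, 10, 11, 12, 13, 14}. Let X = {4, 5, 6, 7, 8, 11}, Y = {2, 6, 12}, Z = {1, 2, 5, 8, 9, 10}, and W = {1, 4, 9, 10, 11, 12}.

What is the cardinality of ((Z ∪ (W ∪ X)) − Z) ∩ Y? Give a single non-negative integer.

2

W ∪ X = {1, 4, 5, 6, 7, 8, 9, 10, 11, 12}
Z ∪ (W ∪ X) = {1, 2, 4, 5, 6, 7, 8, 9, 10, 11, 12}
(Z ∪ (W ∪ X)) − Z = {4, 6, 7, 11, 12}
((Z ∪ (W ∪ X)) − Z) ∩ Y = {6, 12}
|((Z ∪ (W ∪ X)) − Z) ∩ Y| = 2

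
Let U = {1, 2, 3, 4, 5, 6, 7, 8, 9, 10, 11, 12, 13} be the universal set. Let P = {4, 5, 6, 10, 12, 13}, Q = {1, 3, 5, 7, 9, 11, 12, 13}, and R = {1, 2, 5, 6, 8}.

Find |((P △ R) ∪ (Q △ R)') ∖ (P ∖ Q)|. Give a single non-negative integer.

6

P △ R = {1, 2, 4, 8, 10, 12, 13}
Q △ R = {2, 3, 6, 7, 8, 9, 11, 12, 13}
(Q △ R)' = {1, 4, 5, 10}
(P △ R) ∪ (Q △ R)' = {1, 2, 4, 5, 8, 10, 12, 13}
P ∖ Q = {4, 6, 10}
((P △ R) ∪ (Q △ R)') ∖ (P ∖ Q) = {1, 2, 5, 8, 12, 13}
|((P △ R) ∪ (Q △ R)') ∖ (P ∖ Q)| = 6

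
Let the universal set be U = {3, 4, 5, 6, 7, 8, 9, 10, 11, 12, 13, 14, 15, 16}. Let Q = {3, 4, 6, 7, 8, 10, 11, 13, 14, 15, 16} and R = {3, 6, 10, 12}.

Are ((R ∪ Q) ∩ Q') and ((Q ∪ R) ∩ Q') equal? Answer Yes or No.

Yes

R ∪ Q = {3, 4, 6, 7, 8, 10, 11, 12, 13, 14, 15, 16}
Q' = {5, 9, 12}
(R ∪ Q) ∩ Q' = {12}
Q ∪ R = {3, 4, 6, 7, 8, 10, 11, 12, 13, 14, 15, 16}
(Q ∪ R) ∩ Q' = {12}
Both equal {12}, so (R ∪ Q) ∩ Q' = (Q ∪ R) ∩ Q'.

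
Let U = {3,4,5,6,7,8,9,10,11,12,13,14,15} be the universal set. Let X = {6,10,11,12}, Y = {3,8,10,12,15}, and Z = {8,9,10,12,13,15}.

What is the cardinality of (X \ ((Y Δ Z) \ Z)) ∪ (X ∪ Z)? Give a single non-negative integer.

8

Y Δ Z = {3,9,13}
(Y Δ Z) \ Z = {3}
X \ ((Y Δ Z) \ Z) = {6,10,11,12}
X ∪ Z = {6,8,9,10,11,12,13,15}
(X \ ((Y Δ Z) \ Z)) ∪ (X ∪ Z) = {6,8,9,10,11,12,13,15}
|(X \ ((Y Δ Z) \ Z)) ∪ (X ∪ Z)| = 8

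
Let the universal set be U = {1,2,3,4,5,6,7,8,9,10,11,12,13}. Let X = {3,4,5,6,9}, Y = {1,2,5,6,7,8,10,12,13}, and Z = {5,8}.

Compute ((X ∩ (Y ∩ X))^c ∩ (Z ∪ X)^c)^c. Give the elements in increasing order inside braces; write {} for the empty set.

{3,4,5,6,8,9}

Y ∩ X = {5,6}
X ∩ (Y ∩ X) = {5,6}
(X ∩ (Y ∩ X))^c = {1,2,3,4,7,8,9,10,11,12,13}
Z ∪ X = {3,4,5,6,8,9}
(Z ∪ X)^c = {1,2,7,10,11,12,13}
(X ∩ (Y ∩ X))^c ∩ (Z ∪ X)^c = {1,2,7,10,11,12,13}
((X ∩ (Y ∩ X))^c ∩ (Z ∪ X)^c)^c = {3,4,5,6,8,9}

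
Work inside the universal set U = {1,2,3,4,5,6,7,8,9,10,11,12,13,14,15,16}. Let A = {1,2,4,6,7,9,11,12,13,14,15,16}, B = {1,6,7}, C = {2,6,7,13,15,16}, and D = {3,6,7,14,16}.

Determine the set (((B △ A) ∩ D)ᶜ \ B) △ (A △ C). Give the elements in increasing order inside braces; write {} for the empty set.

B △ A = {2,4,9,11,12,13,14,15,16}
(B △ A) ∩ D = {14,16}
((B △ A) ∩ D)ᶜ = {1,2,3,4,5,6,7,8,9,10,11,12,13,15}
((B △ A) ∩ D)ᶜ \ B = {2,3,4,5,8,9,10,11,12,13,15}
A △ C = {1,4,9,11,12,14}
(((B △ A) ∩ D)ᶜ \ B) △ (A △ C) = {1,2,3,5,8,10,13,14,15}

{1,2,3,5,8,10,13,14,15}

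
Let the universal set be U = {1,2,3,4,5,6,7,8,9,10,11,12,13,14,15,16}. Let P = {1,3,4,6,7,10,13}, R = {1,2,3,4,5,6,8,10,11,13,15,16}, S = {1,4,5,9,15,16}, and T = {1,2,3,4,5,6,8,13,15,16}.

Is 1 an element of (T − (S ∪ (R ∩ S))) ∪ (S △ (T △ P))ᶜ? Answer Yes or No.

1 ∈ R and 1 ∈ S, so 1 ∈ R ∩ S
1 ∈ S and 1 ∈ (R ∩ S), so 1 ∈ S ∪ (R ∩ S)
1 ∈ T and 1 ∈ (S ∪ (R ∩ S)), so 1 ∉ T − (S ∪ (R ∩ S))
1 ∈ T and 1 ∈ P, so 1 ∉ T △ P
1 ∈ S and 1 ∉ (T △ P), so 1 ∈ S △ (T △ P)
1 ∉ (S △ (T △ P))ᶜ since 1 ∈ (S △ (T △ P))
1 ∉ (T − (S ∪ (R ∩ S))) and 1 ∉ (S △ (T △ P))ᶜ, so 1 ∉ (T − (S ∪ (R ∩ S))) ∪ (S △ (T △ P))ᶜ

No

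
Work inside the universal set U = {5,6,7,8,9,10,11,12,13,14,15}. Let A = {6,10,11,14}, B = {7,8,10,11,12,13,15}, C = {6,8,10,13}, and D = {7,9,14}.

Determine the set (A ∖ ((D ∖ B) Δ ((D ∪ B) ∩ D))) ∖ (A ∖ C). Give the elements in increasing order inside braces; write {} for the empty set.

D ∖ B = {9,14}
D ∪ B = {7,8,9,10,11,12,13,14,15}
(D ∪ B) ∩ D = {7,9,14}
(D ∖ B) Δ ((D ∪ B) ∩ D) = {7}
A ∖ ((D ∖ B) Δ ((D ∪ B) ∩ D)) = {6,10,11,14}
A ∖ C = {11,14}
(A ∖ ((D ∖ B) Δ ((D ∪ B) ∩ D))) ∖ (A ∖ C) = {6,10}

{6,10}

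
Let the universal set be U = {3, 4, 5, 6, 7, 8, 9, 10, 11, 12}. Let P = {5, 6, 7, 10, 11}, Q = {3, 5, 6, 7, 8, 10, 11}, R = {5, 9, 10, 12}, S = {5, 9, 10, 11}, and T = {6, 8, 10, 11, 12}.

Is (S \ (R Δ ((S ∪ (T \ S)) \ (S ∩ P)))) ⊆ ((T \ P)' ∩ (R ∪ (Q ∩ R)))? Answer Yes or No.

T \ S = {6, 8, 12}
S ∪ (T \ S) = {5, 6, 8, 9, 10, 11, 12}
S ∩ P = {5, 10, 11}
(S ∪ (T \ S)) \ (S ∩ P) = {6, 8, 9, 12}
R Δ ((S ∪ (T \ S)) \ (S ∩ P)) = {5, 6, 8, 10}
S \ (R Δ ((S ∪ (T \ S)) \ (S ∩ P))) = {9, 11}
T \ P = {8, 12}
(T \ P)' = {3, 4, 5, 6, 7, 9, 10, 11}
Q ∩ R = {5, 10}
R ∪ (Q ∩ R) = {5, 9, 10, 12}
(T \ P)' ∩ (R ∪ (Q ∩ R)) = {5, 9, 10}
11 ∈ S \ (R Δ ((S ∪ (T \ S)) \ (S ∩ P))) but 11 ∉ (T \ P)' ∩ (R ∪ (Q ∩ R)), so the inclusion fails.

No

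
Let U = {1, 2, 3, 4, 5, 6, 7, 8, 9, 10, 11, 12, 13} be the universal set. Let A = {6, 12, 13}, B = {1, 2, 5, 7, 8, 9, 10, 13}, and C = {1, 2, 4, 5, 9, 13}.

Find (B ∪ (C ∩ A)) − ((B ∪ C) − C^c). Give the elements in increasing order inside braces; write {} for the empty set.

C ∩ A = {13}
B ∪ (C ∩ A) = {1, 2, 5, 7, 8, 9, 10, 13}
B ∪ C = {1, 2, 4, 5, 7, 8, 9, 10, 13}
C^c = {3, 6, 7, 8, 10, 11, 12}
(B ∪ C) − C^c = {1, 2, 4, 5, 9, 13}
(B ∪ (C ∩ A)) − ((B ∪ C) − C^c) = {7, 8, 10}

{7, 8, 10}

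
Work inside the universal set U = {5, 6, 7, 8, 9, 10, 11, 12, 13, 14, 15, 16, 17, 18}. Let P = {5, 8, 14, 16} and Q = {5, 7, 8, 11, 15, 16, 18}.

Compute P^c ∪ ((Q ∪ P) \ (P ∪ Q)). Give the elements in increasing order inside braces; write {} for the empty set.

P^c = {6, 7, 9, 10, 11, 12, 13, 15, 17, 18}
Q ∪ P = {5, 7, 8, 11, 14, 15, 16, 18}
P ∪ Q = {5, 7, 8, 11, 14, 15, 16, 18}
(Q ∪ P) \ (P ∪ Q) = {}
P^c ∪ ((Q ∪ P) \ (P ∪ Q)) = {6, 7, 9, 10, 11, 12, 13, 15, 17, 18}

{6, 7, 9, 10, 11, 12, 13, 15, 17, 18}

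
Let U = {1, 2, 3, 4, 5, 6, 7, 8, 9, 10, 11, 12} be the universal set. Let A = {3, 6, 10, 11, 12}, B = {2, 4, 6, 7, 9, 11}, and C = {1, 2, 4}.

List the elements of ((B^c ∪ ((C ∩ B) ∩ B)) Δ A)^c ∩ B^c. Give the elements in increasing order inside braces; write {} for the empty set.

{3, 10, 12}

B^c = {1, 3, 5, 8, 10, 12}
C ∩ B = {2, 4}
(C ∩ B) ∩ B = {2, 4}
B^c ∪ ((C ∩ B) ∩ B) = {1, 2, 3, 4, 5, 8, 10, 12}
(B^c ∪ ((C ∩ B) ∩ B)) Δ A = {1, 2, 4, 5, 6, 8, 11}
((B^c ∪ ((C ∩ B) ∩ B)) Δ A)^c = {3, 7, 9, 10, 12}
((B^c ∪ ((C ∩ B) ∩ B)) Δ A)^c ∩ B^c = {3, 10, 12}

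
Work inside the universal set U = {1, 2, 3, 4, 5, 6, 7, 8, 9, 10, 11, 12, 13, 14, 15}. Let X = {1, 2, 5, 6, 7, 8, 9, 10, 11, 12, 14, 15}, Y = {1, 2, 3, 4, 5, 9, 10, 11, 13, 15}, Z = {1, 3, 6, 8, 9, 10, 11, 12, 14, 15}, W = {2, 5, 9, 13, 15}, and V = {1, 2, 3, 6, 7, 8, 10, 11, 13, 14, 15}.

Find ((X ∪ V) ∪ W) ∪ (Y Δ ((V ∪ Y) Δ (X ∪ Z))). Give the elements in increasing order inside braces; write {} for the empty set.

{1, 2, 3, 5, 6, 7, 8, 9, 10, 11, 12, 13, 14, 15}

X ∪ V = {1, 2, 3, 5, 6, 7, 8, 9, 10, 11, 12, 13, 14, 15}
(X ∪ V) ∪ W = {1, 2, 3, 5, 6, 7, 8, 9, 10, 11, 12, 13, 14, 15}
V ∪ Y = {1, 2, 3, 4, 5, 6, 7, 8, 9, 10, 11, 13, 14, 15}
X ∪ Z = {1, 2, 3, 5, 6, 7, 8, 9, 10, 11, 12, 14, 15}
(V ∪ Y) Δ (X ∪ Z) = {4, 12, 13}
Y Δ ((V ∪ Y) Δ (X ∪ Z)) = {1, 2, 3, 5, 9, 10, 11, 12, 15}
((X ∪ V) ∪ W) ∪ (Y Δ ((V ∪ Y) Δ (X ∪ Z))) = {1, 2, 3, 5, 6, 7, 8, 9, 10, 11, 12, 13, 14, 15}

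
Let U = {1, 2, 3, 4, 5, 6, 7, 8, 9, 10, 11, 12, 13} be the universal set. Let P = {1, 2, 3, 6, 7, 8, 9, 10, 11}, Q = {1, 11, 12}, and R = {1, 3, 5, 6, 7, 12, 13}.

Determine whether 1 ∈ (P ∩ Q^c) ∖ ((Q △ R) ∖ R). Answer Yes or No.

1 ∈ Q, so 1 ∉ Q^c
1 ∈ P and 1 ∉ Q^c, so 1 ∉ P ∩ Q^c
1 ∈ Q and 1 ∈ R, so 1 ∉ Q △ R
1 ∉ (Q △ R) and 1 ∈ R, so 1 ∉ (Q △ R) ∖ R
1 ∉ (P ∩ Q^c) and 1 ∉ ((Q △ R) ∖ R), so 1 ∉ (P ∩ Q^c) ∖ ((Q △ R) ∖ R)

No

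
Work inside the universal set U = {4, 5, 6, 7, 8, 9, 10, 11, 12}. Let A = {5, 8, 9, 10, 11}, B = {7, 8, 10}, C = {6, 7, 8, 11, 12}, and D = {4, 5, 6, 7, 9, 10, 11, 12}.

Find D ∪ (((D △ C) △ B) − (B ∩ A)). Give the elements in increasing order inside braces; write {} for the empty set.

{4, 5, 6, 7, 9, 10, 11, 12}

D △ C = {4, 5, 8, 9, 10}
(D △ C) △ B = {4, 5, 7, 9}
B ∩ A = {8, 10}
((D △ C) △ B) − (B ∩ A) = {4, 5, 7, 9}
D ∪ (((D △ C) △ B) − (B ∩ A)) = {4, 5, 6, 7, 9, 10, 11, 12}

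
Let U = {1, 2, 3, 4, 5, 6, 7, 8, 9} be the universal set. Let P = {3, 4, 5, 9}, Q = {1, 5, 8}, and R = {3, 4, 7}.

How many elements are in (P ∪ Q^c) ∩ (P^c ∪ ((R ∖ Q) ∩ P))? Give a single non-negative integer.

5

Q^c = {2, 3, 4, 6, 7, 9}
P ∪ Q^c = {2, 3, 4, 5, 6, 7, 9}
P^c = {1, 2, 6, 7, 8}
R ∖ Q = {3, 4, 7}
(R ∖ Q) ∩ P = {3, 4}
P^c ∪ ((R ∖ Q) ∩ P) = {1, 2, 3, 4, 6, 7, 8}
(P ∪ Q^c) ∩ (P^c ∪ ((R ∖ Q) ∩ P)) = {2, 3, 4, 6, 7}
|(P ∪ Q^c) ∩ (P^c ∪ ((R ∖ Q) ∩ P))| = 5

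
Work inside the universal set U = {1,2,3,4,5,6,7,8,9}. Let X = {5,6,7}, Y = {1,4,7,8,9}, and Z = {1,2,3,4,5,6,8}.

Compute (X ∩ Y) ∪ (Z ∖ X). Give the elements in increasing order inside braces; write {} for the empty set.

{1,2,3,4,7,8}

X ∩ Y = {7}
Z ∖ X = {1,2,3,4,8}
(X ∩ Y) ∪ (Z ∖ X) = {1,2,3,4,7,8}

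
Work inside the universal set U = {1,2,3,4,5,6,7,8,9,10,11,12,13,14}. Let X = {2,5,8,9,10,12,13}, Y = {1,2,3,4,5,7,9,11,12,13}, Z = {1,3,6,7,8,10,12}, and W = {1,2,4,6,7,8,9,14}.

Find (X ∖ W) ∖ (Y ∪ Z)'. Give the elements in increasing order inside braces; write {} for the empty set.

{5,10,12,13}

X ∖ W = {5,10,12,13}
Y ∪ Z = {1,2,3,4,5,6,7,8,9,10,11,12,13}
(Y ∪ Z)' = {14}
(X ∖ W) ∖ (Y ∪ Z)' = {5,10,12,13}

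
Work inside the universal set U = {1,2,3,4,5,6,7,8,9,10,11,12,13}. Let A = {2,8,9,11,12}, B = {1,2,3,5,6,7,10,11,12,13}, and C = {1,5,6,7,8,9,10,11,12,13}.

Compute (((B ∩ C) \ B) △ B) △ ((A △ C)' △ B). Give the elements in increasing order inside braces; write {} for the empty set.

{3,4,8,9,11,12}

B ∩ C = {1,5,6,7,10,11,12,13}
(B ∩ C) \ B = {}
((B ∩ C) \ B) △ B = {1,2,3,5,6,7,10,11,12,13}
A △ C = {1,2,5,6,7,10,13}
(A △ C)' = {3,4,8,9,11,12}
(A △ C)' △ B = {1,2,4,5,6,7,8,9,10,13}
(((B ∩ C) \ B) △ B) △ ((A △ C)' △ B) = {3,4,8,9,11,12}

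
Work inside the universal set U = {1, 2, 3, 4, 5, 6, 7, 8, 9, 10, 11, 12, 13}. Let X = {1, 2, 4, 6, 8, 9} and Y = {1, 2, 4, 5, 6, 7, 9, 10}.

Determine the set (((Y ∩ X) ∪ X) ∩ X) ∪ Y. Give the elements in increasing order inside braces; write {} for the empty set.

{1, 2, 4, 5, 6, 7, 8, 9, 10}

Y ∩ X = {1, 2, 4, 6, 9}
(Y ∩ X) ∪ X = {1, 2, 4, 6, 8, 9}
((Y ∩ X) ∪ X) ∩ X = {1, 2, 4, 6, 8, 9}
(((Y ∩ X) ∪ X) ∩ X) ∪ Y = {1, 2, 4, 5, 6, 7, 8, 9, 10}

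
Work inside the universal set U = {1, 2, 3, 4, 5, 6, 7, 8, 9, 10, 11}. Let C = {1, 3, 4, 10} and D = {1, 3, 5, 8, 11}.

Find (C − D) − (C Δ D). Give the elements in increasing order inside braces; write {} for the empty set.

{}

C − D = {4, 10}
C Δ D = {4, 5, 8, 10, 11}
(C − D) − (C Δ D) = {}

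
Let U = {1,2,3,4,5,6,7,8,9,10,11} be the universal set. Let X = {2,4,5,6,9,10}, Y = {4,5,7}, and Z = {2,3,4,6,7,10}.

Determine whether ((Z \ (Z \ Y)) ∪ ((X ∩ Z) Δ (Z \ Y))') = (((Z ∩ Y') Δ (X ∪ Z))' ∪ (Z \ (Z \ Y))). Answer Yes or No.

Z \ Y = {2,3,6,10}
Z \ (Z \ Y) = {4,7}
X ∩ Z = {2,4,6,10}
(X ∩ Z) Δ (Z \ Y) = {3,4}
((X ∩ Z) Δ (Z \ Y))' = {1,2,5,6,7,8,9,10,11}
(Z \ (Z \ Y)) ∪ ((X ∩ Z) Δ (Z \ Y))' = {1,2,4,5,6,7,8,9,10,11}
Y' = {1,2,3,6,8,9,10,11}
Z ∩ Y' = {2,3,6,10}
X ∪ Z = {2,3,4,5,6,7,9,10}
(Z ∩ Y') Δ (X ∪ Z) = {4,5,7,9}
((Z ∩ Y') Δ (X ∪ Z))' = {1,2,3,6,8,10,11}
((Z ∩ Y') Δ (X ∪ Z))' ∪ (Z \ (Z \ Y)) = {1,2,3,4,6,7,8,10,11}
3 ∈ ((Z ∩ Y') Δ (X ∪ Z))' ∪ (Z \ (Z \ Y)) but 3 ∉ (Z \ (Z \ Y)) ∪ ((X ∩ Z) Δ (Z \ Y))', so they differ.

No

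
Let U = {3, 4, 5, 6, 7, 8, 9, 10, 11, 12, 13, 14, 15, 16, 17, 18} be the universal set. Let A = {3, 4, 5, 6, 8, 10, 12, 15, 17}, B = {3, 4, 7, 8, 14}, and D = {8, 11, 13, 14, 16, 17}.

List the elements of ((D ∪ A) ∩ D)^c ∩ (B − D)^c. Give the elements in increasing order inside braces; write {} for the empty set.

D ∪ A = {3, 4, 5, 6, 8, 10, 11, 12, 13, 14, 15, 16, 17}
(D ∪ A) ∩ D = {8, 11, 13, 14, 16, 17}
((D ∪ A) ∩ D)^c = {3, 4, 5, 6, 7, 9, 10, 12, 15, 18}
B − D = {3, 4, 7}
(B − D)^c = {5, 6, 8, 9, 10, 11, 12, 13, 14, 15, 16, 17, 18}
((D ∪ A) ∩ D)^c ∩ (B − D)^c = {5, 6, 9, 10, 12, 15, 18}

{5, 6, 9, 10, 12, 15, 18}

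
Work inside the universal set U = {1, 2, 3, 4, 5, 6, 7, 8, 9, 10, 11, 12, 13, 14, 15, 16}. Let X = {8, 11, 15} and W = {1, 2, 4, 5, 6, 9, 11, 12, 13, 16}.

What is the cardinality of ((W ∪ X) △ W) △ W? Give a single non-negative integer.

12

W ∪ X = {1, 2, 4, 5, 6, 8, 9, 11, 12, 13, 15, 16}
(W ∪ X) △ W = {8, 15}
((W ∪ X) △ W) △ W = {1, 2, 4, 5, 6, 8, 9, 11, 12, 13, 15, 16}
|((W ∪ X) △ W) △ W| = 12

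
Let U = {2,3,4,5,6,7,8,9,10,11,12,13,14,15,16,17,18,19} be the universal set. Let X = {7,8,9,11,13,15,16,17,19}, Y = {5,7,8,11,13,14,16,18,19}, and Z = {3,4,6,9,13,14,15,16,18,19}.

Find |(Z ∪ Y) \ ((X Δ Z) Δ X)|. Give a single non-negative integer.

4

Z ∪ Y = {3,4,5,6,7,8,9,11,13,14,15,16,18,19}
X Δ Z = {3,4,6,7,8,11,14,17,18}
(X Δ Z) Δ X = {3,4,6,9,13,14,15,16,18,19}
(Z ∪ Y) \ ((X Δ Z) Δ X) = {5,7,8,11}
|(Z ∪ Y) \ ((X Δ Z) Δ X)| = 4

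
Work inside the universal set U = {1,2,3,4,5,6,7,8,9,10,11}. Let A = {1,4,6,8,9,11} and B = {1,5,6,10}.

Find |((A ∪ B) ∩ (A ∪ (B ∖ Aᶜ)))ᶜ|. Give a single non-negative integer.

A ∪ B = {1,4,5,6,8,9,10,11}
Aᶜ = {2,3,5,7,10}
B ∖ Aᶜ = {1,6}
A ∪ (B ∖ Aᶜ) = {1,4,6,8,9,11}
(A ∪ B) ∩ (A ∪ (B ∖ Aᶜ)) = {1,4,6,8,9,11}
((A ∪ B) ∩ (A ∪ (B ∖ Aᶜ)))ᶜ = {2,3,5,7,10}
|((A ∪ B) ∩ (A ∪ (B ∖ Aᶜ)))ᶜ| = 5

5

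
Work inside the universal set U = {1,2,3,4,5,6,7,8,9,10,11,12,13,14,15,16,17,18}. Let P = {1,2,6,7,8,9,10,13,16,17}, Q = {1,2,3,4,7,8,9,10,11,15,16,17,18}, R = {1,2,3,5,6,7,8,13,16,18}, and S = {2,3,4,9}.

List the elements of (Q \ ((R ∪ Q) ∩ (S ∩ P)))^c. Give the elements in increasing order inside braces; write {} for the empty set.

R ∪ Q = {1,2,3,4,5,6,7,8,9,10,11,13,15,16,17,18}
S ∩ P = {2,9}
(R ∪ Q) ∩ (S ∩ P) = {2,9}
Q \ ((R ∪ Q) ∩ (S ∩ P)) = {1,3,4,7,8,10,11,15,16,17,18}
(Q \ ((R ∪ Q) ∩ (S ∩ P)))^c = {2,5,6,9,12,13,14}

{2,5,6,9,12,13,14}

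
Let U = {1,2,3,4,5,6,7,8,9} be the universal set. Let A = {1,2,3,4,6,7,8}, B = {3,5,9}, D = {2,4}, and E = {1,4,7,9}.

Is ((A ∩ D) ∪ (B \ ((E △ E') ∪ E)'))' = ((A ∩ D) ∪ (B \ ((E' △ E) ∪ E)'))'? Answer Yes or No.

A ∩ D = {2,4}
E' = {2,3,5,6,8}
E △ E' = {1,2,3,4,5,6,7,8,9}
(E △ E') ∪ E = {1,2,3,4,5,6,7,8,9}
((E △ E') ∪ E)' = {}
B \ ((E △ E') ∪ E)' = {3,5,9}
(A ∩ D) ∪ (B \ ((E △ E') ∪ E)') = {2,3,4,5,9}
((A ∩ D) ∪ (B \ ((E △ E') ∪ E)'))' = {1,6,7,8}
E' △ E = {1,2,3,4,5,6,7,8,9}
(E' △ E) ∪ E = {1,2,3,4,5,6,7,8,9}
((E' △ E) ∪ E)' = {}
B \ ((E' △ E) ∪ E)' = {3,5,9}
(A ∩ D) ∪ (B \ ((E' △ E) ∪ E)') = {2,3,4,5,9}
((A ∩ D) ∪ (B \ ((E' △ E) ∪ E)'))' = {1,6,7,8}
Both equal {1,6,7,8}, so ((A ∩ D) ∪ (B \ ((E △ E') ∪ E)'))' = ((A ∩ D) ∪ (B \ ((E' △ E) ∪ E)'))'.

Yes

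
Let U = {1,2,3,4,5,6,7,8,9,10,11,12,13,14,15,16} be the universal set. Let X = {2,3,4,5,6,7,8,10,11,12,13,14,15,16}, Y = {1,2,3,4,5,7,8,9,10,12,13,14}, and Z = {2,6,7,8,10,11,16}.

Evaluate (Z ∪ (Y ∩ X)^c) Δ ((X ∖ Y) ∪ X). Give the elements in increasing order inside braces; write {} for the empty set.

Y ∩ X = {2,3,4,5,7,8,10,12,13,14}
(Y ∩ X)^c = {1,6,9,11,15,16}
Z ∪ (Y ∩ X)^c = {1,2,6,7,8,9,10,11,15,16}
X ∖ Y = {6,11,15,16}
(X ∖ Y) ∪ X = {2,3,4,5,6,7,8,10,11,12,13,14,15,16}
(Z ∪ (Y ∩ X)^c) Δ ((X ∖ Y) ∪ X) = {1,3,4,5,9,12,13,14}

{1,3,4,5,9,12,13,14}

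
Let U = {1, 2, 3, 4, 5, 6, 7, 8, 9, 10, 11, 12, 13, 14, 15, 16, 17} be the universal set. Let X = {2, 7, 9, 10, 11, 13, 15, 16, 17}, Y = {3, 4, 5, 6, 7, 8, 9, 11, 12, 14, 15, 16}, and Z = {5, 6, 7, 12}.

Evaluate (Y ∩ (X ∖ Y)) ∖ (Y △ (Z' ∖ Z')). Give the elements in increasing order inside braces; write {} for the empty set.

X ∖ Y = {2, 10, 13, 17}
Y ∩ (X ∖ Y) = {}
Z' = {1, 2, 3, 4, 8, 9, 10, 11, 13, 14, 15, 16, 17}
Z' ∖ Z' = {}
Y △ (Z' ∖ Z') = {3, 4, 5, 6, 7, 8, 9, 11, 12, 14, 15, 16}
(Y ∩ (X ∖ Y)) ∖ (Y △ (Z' ∖ Z')) = {}

{}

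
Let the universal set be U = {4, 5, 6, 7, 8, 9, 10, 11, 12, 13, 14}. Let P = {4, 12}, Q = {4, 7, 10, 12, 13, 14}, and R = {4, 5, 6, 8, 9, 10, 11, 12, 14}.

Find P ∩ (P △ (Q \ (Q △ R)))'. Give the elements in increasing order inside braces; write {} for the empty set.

Q △ R = {5, 6, 7, 8, 9, 11, 13}
Q \ (Q △ R) = {4, 10, 12, 14}
P △ (Q \ (Q △ R)) = {10, 14}
(P △ (Q \ (Q △ R)))' = {4, 5, 6, 7, 8, 9, 11, 12, 13}
P ∩ (P △ (Q \ (Q △ R)))' = {4, 12}

{4, 12}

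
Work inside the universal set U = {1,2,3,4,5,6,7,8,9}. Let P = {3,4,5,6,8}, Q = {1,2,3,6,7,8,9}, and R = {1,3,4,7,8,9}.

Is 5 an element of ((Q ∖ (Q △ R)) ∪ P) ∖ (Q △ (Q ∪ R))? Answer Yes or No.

5 ∉ Q and 5 ∉ R, so 5 ∉ Q △ R
5 ∉ Q and 5 ∉ (Q △ R), so 5 ∉ Q ∖ (Q △ R)
5 ∉ (Q ∖ (Q △ R)) and 5 ∈ P, so 5 ∈ (Q ∖ (Q △ R)) ∪ P
5 ∉ Q and 5 ∉ R, so 5 ∉ Q ∪ R
5 ∉ Q and 5 ∉ (Q ∪ R), so 5 ∉ Q △ (Q ∪ R)
5 ∈ ((Q ∖ (Q △ R)) ∪ P) and 5 ∉ (Q △ (Q ∪ R)), so 5 ∈ ((Q ∖ (Q △ R)) ∪ P) ∖ (Q △ (Q ∪ R))

Yes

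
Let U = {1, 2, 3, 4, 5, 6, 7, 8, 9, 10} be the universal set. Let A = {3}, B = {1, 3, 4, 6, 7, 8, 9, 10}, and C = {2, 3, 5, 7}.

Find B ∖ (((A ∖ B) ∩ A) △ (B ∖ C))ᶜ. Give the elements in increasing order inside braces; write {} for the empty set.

A ∖ B = {}
(A ∖ B) ∩ A = {}
B ∖ C = {1, 4, 6, 8, 9, 10}
((A ∖ B) ∩ A) △ (B ∖ C) = {1, 4, 6, 8, 9, 10}
(((A ∖ B) ∩ A) △ (B ∖ C))ᶜ = {2, 3, 5, 7}
B ∖ (((A ∖ B) ∩ A) △ (B ∖ C))ᶜ = {1, 4, 6, 8, 9, 10}

{1, 4, 6, 8, 9, 10}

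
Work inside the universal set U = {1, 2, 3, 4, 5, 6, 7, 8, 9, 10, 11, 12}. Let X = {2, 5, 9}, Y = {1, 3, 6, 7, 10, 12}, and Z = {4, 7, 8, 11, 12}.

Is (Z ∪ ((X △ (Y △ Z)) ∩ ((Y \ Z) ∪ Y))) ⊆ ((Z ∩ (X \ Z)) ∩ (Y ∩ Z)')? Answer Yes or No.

Y △ Z = {1, 3, 4, 6, 8, 10, 11}
X △ (Y △ Z) = {1, 2, 3, 4, 5, 6, 8, 9, 10, 11}
Y \ Z = {1, 3, 6, 10}
(Y \ Z) ∪ Y = {1, 3, 6, 7, 10, 12}
(X △ (Y △ Z)) ∩ ((Y \ Z) ∪ Y) = {1, 3, 6, 10}
Z ∪ ((X △ (Y △ Z)) ∩ ((Y \ Z) ∪ Y)) = {1, 3, 4, 6, 7, 8, 10, 11, 12}
X \ Z = {2, 5, 9}
Z ∩ (X \ Z) = {}
Y ∩ Z = {7, 12}
(Y ∩ Z)' = {1, 2, 3, 4, 5, 6, 8, 9, 10, 11}
(Z ∩ (X \ Z)) ∩ (Y ∩ Z)' = {}
1 ∈ Z ∪ ((X △ (Y △ Z)) ∩ ((Y \ Z) ∪ Y)) but 1 ∉ (Z ∩ (X \ Z)) ∩ (Y ∩ Z)', so the inclusion fails.

No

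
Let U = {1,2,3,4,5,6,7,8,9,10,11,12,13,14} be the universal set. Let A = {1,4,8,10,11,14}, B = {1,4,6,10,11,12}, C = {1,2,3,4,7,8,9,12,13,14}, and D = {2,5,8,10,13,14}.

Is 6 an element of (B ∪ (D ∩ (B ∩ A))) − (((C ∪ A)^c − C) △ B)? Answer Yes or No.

6 ∈ B and 6 ∉ A, so 6 ∉ B ∩ A
6 ∉ D and 6 ∉ (B ∩ A), so 6 ∉ D ∩ (B ∩ A)
6 ∈ B and 6 ∉ (D ∩ (B ∩ A)), so 6 ∈ B ∪ (D ∩ (B ∩ A))
6 ∉ C and 6 ∉ A, so 6 ∉ C ∪ A
6 ∈ (C ∪ A)^c since 6 ∉ (C ∪ A)
6 ∈ (C ∪ A)^c and 6 ∉ C, so 6 ∈ (C ∪ A)^c − C
6 ∈ ((C ∪ A)^c − C) and 6 ∈ B, so 6 ∉ ((C ∪ A)^c − C) △ B
6 ∈ (B ∪ (D ∩ (B ∩ A))) and 6 ∉ (((C ∪ A)^c − C) △ B), so 6 ∈ (B ∪ (D ∩ (B ∩ A))) − (((C ∪ A)^c − C) △ B)

Yes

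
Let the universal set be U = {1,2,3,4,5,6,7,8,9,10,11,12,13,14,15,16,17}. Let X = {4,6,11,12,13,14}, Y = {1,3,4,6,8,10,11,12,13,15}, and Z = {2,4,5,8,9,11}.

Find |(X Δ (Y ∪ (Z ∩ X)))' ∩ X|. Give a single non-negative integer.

5

Z ∩ X = {4,11}
Y ∪ (Z ∩ X) = {1,3,4,6,8,10,11,12,13,15}
X Δ (Y ∪ (Z ∩ X)) = {1,3,8,10,14,15}
(X Δ (Y ∪ (Z ∩ X)))' = {2,4,5,6,7,9,11,12,13,16,17}
(X Δ (Y ∪ (Z ∩ X)))' ∩ X = {4,6,11,12,13}
|(X Δ (Y ∪ (Z ∩ X)))' ∩ X| = 5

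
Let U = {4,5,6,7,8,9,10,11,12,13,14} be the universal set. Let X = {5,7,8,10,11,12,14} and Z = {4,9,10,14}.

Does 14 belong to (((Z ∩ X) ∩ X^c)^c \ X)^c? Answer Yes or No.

14 ∈ Z and 14 ∈ X, so 14 ∈ Z ∩ X
14 ∈ X, so 14 ∉ X^c
14 ∈ (Z ∩ X) and 14 ∉ X^c, so 14 ∉ (Z ∩ X) ∩ X^c
14 ∈ ((Z ∩ X) ∩ X^c)^c since 14 ∉ ((Z ∩ X) ∩ X^c)
14 ∈ ((Z ∩ X) ∩ X^c)^c and 14 ∈ X, so 14 ∉ ((Z ∩ X) ∩ X^c)^c \ X
14 ∈ (((Z ∩ X) ∩ X^c)^c \ X)^c since 14 ∉ (((Z ∩ X) ∩ X^c)^c \ X)

Yes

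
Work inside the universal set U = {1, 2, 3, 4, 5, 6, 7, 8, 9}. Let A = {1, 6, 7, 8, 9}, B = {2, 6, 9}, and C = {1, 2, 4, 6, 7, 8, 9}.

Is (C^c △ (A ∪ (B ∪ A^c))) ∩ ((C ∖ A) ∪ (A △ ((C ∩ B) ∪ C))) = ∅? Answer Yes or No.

C^c = {3, 5}
A^c = {2, 3, 4, 5}
B ∪ A^c = {2, 3, 4, 5, 6, 9}
A ∪ (B ∪ A^c) = {1, 2, 3, 4, 5, 6, 7, 8, 9}
C^c △ (A ∪ (B ∪ A^c)) = {1, 2, 4, 6, 7, 8, 9}
C ∖ A = {2, 4}
C ∩ B = {2, 6, 9}
(C ∩ B) ∪ C = {1, 2, 4, 6, 7, 8, 9}
A △ ((C ∩ B) ∪ C) = {2, 4}
(C ∖ A) ∪ (A △ ((C ∩ B) ∪ C)) = {2, 4}
2 lies in both, so they are not disjoint.

No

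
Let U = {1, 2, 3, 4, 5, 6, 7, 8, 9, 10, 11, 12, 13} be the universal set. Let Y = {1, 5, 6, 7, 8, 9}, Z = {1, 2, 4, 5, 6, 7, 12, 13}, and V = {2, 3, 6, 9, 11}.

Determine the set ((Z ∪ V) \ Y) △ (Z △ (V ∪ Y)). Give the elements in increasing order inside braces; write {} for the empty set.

Z ∪ V = {1, 2, 3, 4, 5, 6, 7, 9, 11, 12, 13}
(Z ∪ V) \ Y = {2, 3, 4, 11, 12, 13}
V ∪ Y = {1, 2, 3, 5, 6, 7, 8, 9, 11}
Z △ (V ∪ Y) = {3, 4, 8, 9, 11, 12, 13}
((Z ∪ V) \ Y) △ (Z △ (V ∪ Y)) = {2, 8, 9}

{2, 8, 9}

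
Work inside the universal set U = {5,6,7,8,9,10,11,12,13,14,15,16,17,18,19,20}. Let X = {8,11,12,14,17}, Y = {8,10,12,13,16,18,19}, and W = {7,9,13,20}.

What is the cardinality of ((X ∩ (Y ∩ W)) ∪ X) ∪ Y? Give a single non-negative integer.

Y ∩ W = {13}
X ∩ (Y ∩ W) = {}
(X ∩ (Y ∩ W)) ∪ X = {8,11,12,14,17}
((X ∩ (Y ∩ W)) ∪ X) ∪ Y = {8,10,11,12,13,14,16,17,18,19}
|((X ∩ (Y ∩ W)) ∪ X) ∪ Y| = 10

10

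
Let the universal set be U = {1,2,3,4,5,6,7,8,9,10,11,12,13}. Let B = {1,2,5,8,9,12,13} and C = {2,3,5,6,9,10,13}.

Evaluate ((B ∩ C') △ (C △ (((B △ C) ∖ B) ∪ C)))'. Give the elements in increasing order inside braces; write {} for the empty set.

C' = {1,4,7,8,11,12}
B ∩ C' = {1,8,12}
B △ C = {1,3,6,8,10,12}
(B △ C) ∖ B = {3,6,10}
((B △ C) ∖ B) ∪ C = {2,3,5,6,9,10,13}
C △ (((B △ C) ∖ B) ∪ C) = {}
(B ∩ C') △ (C △ (((B △ C) ∖ B) ∪ C)) = {1,8,12}
((B ∩ C') △ (C △ (((B △ C) ∖ B) ∪ C)))' = {2,3,4,5,6,7,9,10,11,13}

{2,3,4,5,6,7,9,10,11,13}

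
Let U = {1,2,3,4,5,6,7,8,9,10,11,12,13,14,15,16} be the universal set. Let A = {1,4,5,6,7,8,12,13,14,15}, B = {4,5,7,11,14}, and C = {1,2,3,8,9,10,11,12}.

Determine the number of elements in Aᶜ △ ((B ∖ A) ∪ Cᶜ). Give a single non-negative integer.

Aᶜ = {2,3,9,10,11,16}
B ∖ A = {11}
Cᶜ = {4,5,6,7,13,14,15,16}
(B ∖ A) ∪ Cᶜ = {4,5,6,7,11,13,14,15,16}
Aᶜ △ ((B ∖ A) ∪ Cᶜ) = {2,3,4,5,6,7,9,10,13,14,15}
|Aᶜ △ ((B ∖ A) ∪ Cᶜ)| = 11

11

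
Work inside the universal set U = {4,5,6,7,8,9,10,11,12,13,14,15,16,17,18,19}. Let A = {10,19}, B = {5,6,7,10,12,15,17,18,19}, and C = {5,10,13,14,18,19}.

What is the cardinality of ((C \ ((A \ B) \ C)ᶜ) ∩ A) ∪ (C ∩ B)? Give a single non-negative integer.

4

A \ B = {}
(A \ B) \ C = {}
((A \ B) \ C)ᶜ = {4,5,6,7,8,9,10,11,12,13,14,15,16,17,18,19}
C \ ((A \ B) \ C)ᶜ = {}
(C \ ((A \ B) \ C)ᶜ) ∩ A = {}
C ∩ B = {5,10,18,19}
((C \ ((A \ B) \ C)ᶜ) ∩ A) ∪ (C ∩ B) = {5,10,18,19}
|((C \ ((A \ B) \ C)ᶜ) ∩ A) ∪ (C ∩ B)| = 4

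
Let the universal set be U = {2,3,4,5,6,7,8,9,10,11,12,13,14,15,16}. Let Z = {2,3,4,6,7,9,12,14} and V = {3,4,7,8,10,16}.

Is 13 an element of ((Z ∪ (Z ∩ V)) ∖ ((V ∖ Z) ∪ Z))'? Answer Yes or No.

13 ∉ Z and 13 ∉ V, so 13 ∉ Z ∩ V
13 ∉ Z and 13 ∉ (Z ∩ V), so 13 ∉ Z ∪ (Z ∩ V)
13 ∉ V and 13 ∉ Z, so 13 ∉ V ∖ Z
13 ∉ (V ∖ Z) and 13 ∉ Z, so 13 ∉ (V ∖ Z) ∪ Z
13 ∉ (Z ∪ (Z ∩ V)) and 13 ∉ ((V ∖ Z) ∪ Z), so 13 ∉ (Z ∪ (Z ∩ V)) ∖ ((V ∖ Z) ∪ Z)
13 ∈ ((Z ∪ (Z ∩ V)) ∖ ((V ∖ Z) ∪ Z))' since 13 ∉ ((Z ∪ (Z ∩ V)) ∖ ((V ∖ Z) ∪ Z))

Yes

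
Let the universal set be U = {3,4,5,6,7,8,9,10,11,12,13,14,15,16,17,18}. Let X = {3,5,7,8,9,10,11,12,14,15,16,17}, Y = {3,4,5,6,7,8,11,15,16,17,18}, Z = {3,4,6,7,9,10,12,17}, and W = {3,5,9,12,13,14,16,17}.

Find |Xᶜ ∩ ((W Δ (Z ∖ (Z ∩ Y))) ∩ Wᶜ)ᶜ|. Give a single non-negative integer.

Xᶜ = {4,6,13,18}
Z ∩ Y = {3,4,6,7,17}
Z ∖ (Z ∩ Y) = {9,10,12}
W Δ (Z ∖ (Z ∩ Y)) = {3,5,10,13,14,16,17}
Wᶜ = {4,6,7,8,10,11,15,18}
(W Δ (Z ∖ (Z ∩ Y))) ∩ Wᶜ = {10}
((W Δ (Z ∖ (Z ∩ Y))) ∩ Wᶜ)ᶜ = {3,4,5,6,7,8,9,11,12,13,14,15,16,17,18}
Xᶜ ∩ ((W Δ (Z ∖ (Z ∩ Y))) ∩ Wᶜ)ᶜ = {4,6,13,18}
|Xᶜ ∩ ((W Δ (Z ∖ (Z ∩ Y))) ∩ Wᶜ)ᶜ| = 4

4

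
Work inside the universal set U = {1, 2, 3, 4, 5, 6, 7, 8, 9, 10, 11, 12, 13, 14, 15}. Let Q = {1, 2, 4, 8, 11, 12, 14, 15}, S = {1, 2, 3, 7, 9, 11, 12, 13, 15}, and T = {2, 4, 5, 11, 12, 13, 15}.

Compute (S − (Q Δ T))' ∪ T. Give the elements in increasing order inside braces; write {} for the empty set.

{1, 2, 4, 5, 6, 8, 10, 11, 12, 13, 14, 15}

Q Δ T = {1, 5, 8, 13, 14}
S − (Q Δ T) = {2, 3, 7, 9, 11, 12, 15}
(S − (Q Δ T))' = {1, 4, 5, 6, 8, 10, 13, 14}
(S − (Q Δ T))' ∪ T = {1, 2, 4, 5, 6, 8, 10, 11, 12, 13, 14, 15}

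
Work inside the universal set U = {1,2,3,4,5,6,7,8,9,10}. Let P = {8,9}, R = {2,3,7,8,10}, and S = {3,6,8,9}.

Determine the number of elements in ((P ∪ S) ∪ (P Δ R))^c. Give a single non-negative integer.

P ∪ S = {3,6,8,9}
P Δ R = {2,3,7,9,10}
(P ∪ S) ∪ (P Δ R) = {2,3,6,7,8,9,10}
((P ∪ S) ∪ (P Δ R))^c = {1,4,5}
|((P ∪ S) ∪ (P Δ R))^c| = 3

3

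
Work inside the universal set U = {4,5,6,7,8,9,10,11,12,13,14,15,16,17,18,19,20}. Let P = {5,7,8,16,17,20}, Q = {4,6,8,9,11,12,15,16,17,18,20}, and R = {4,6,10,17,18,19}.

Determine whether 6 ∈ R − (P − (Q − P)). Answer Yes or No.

6 ∈ Q and 6 ∉ P, so 6 ∈ Q − P
6 ∉ P and 6 ∈ (Q − P), so 6 ∉ P − (Q − P)
6 ∈ R and 6 ∉ (P − (Q − P)), so 6 ∈ R − (P − (Q − P))

Yes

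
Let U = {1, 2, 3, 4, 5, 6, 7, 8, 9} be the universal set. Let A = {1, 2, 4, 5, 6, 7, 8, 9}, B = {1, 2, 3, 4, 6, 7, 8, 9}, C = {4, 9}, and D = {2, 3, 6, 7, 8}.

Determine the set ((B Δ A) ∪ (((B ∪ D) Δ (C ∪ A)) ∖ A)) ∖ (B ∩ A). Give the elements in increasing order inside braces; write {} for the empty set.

B Δ A = {3, 5}
B ∪ D = {1, 2, 3, 4, 6, 7, 8, 9}
C ∪ A = {1, 2, 4, 5, 6, 7, 8, 9}
(B ∪ D) Δ (C ∪ A) = {3, 5}
((B ∪ D) Δ (C ∪ A)) ∖ A = {3}
(B Δ A) ∪ (((B ∪ D) Δ (C ∪ A)) ∖ A) = {3, 5}
B ∩ A = {1, 2, 4, 6, 7, 8, 9}
((B Δ A) ∪ (((B ∪ D) Δ (C ∪ A)) ∖ A)) ∖ (B ∩ A) = {3, 5}

{3, 5}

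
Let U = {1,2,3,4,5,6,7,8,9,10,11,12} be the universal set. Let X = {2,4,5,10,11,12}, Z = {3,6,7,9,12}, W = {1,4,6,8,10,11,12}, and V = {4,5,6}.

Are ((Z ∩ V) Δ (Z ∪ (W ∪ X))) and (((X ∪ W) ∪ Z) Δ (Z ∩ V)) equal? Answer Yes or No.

Z ∩ V = {6}
W ∪ X = {1,2,4,5,6,8,10,11,12}
Z ∪ (W ∪ X) = {1,2,3,4,5,6,7,8,9,10,11,12}
(Z ∩ V) Δ (Z ∪ (W ∪ X)) = {1,2,3,4,5,7,8,9,10,11,12}
X ∪ W = {1,2,4,5,6,8,10,11,12}
(X ∪ W) ∪ Z = {1,2,3,4,5,6,7,8,9,10,11,12}
((X ∪ W) ∪ Z) Δ (Z ∩ V) = {1,2,3,4,5,7,8,9,10,11,12}
Both equal {1,2,3,4,5,7,8,9,10,11,12}, so (Z ∩ V) Δ (Z ∪ (W ∪ X)) = ((X ∪ W) ∪ Z) Δ (Z ∩ V).

Yes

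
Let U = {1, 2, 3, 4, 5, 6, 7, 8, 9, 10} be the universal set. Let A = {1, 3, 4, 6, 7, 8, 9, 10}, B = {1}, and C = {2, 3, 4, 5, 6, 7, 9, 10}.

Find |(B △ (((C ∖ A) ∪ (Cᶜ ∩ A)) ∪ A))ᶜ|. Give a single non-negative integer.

1

C ∖ A = {2, 5}
Cᶜ = {1, 8}
Cᶜ ∩ A = {1, 8}
(C ∖ A) ∪ (Cᶜ ∩ A) = {1, 2, 5, 8}
((C ∖ A) ∪ (Cᶜ ∩ A)) ∪ A = {1, 2, 3, 4, 5, 6, 7, 8, 9, 10}
B △ (((C ∖ A) ∪ (Cᶜ ∩ A)) ∪ A) = {2, 3, 4, 5, 6, 7, 8, 9, 10}
(B △ (((C ∖ A) ∪ (Cᶜ ∩ A)) ∪ A))ᶜ = {1}
|(B △ (((C ∖ A) ∪ (Cᶜ ∩ A)) ∪ A))ᶜ| = 1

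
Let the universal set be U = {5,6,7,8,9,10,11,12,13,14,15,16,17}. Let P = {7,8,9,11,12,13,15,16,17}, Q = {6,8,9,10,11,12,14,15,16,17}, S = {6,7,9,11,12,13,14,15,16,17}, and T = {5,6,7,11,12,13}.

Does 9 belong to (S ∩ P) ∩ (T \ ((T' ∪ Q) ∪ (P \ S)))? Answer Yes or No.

No

9 ∈ S and 9 ∈ P, so 9 ∈ S ∩ P
9 ∉ T, so 9 ∈ T'
9 ∈ T' and 9 ∈ Q, so 9 ∈ T' ∪ Q
9 ∈ P and 9 ∈ S, so 9 ∉ P \ S
9 ∈ (T' ∪ Q) and 9 ∉ (P \ S), so 9 ∈ (T' ∪ Q) ∪ (P \ S)
9 ∉ T and 9 ∈ ((T' ∪ Q) ∪ (P \ S)), so 9 ∉ T \ ((T' ∪ Q) ∪ (P \ S))
9 ∈ (S ∩ P) and 9 ∉ (T \ ((T' ∪ Q) ∪ (P \ S))), so 9 ∉ (S ∩ P) ∩ (T \ ((T' ∪ Q) ∪ (P \ S)))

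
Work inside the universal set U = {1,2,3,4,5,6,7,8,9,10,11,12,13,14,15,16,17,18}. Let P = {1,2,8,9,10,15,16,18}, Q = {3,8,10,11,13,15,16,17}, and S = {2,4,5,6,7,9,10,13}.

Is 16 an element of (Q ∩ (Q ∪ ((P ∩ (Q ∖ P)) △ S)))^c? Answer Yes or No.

No

16 ∈ Q and 16 ∈ P, so 16 ∉ Q ∖ P
16 ∈ P and 16 ∉ (Q ∖ P), so 16 ∉ P ∩ (Q ∖ P)
16 ∉ (P ∩ (Q ∖ P)) and 16 ∉ S, so 16 ∉ (P ∩ (Q ∖ P)) △ S
16 ∈ Q and 16 ∉ ((P ∩ (Q ∖ P)) △ S), so 16 ∈ Q ∪ ((P ∩ (Q ∖ P)) △ S)
16 ∈ Q and 16 ∈ (Q ∪ ((P ∩ (Q ∖ P)) △ S)), so 16 ∈ Q ∩ (Q ∪ ((P ∩ (Q ∖ P)) △ S))
16 ∉ (Q ∩ (Q ∪ ((P ∩ (Q ∖ P)) △ S)))^c since 16 ∈ (Q ∩ (Q ∪ ((P ∩ (Q ∖ P)) △ S)))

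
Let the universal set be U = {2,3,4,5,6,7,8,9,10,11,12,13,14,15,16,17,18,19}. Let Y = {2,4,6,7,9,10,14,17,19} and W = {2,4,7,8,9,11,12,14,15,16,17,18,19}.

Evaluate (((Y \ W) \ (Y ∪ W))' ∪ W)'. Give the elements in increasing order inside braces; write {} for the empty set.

Y \ W = {6,10}
Y ∪ W = {2,4,6,7,8,9,10,11,12,14,15,16,17,18,19}
(Y \ W) \ (Y ∪ W) = {}
((Y \ W) \ (Y ∪ W))' = {2,3,4,5,6,7,8,9,10,11,12,13,14,15,16,17,18,19}
((Y \ W) \ (Y ∪ W))' ∪ W = {2,3,4,5,6,7,8,9,10,11,12,13,14,15,16,17,18,19}
(((Y \ W) \ (Y ∪ W))' ∪ W)' = {}

{}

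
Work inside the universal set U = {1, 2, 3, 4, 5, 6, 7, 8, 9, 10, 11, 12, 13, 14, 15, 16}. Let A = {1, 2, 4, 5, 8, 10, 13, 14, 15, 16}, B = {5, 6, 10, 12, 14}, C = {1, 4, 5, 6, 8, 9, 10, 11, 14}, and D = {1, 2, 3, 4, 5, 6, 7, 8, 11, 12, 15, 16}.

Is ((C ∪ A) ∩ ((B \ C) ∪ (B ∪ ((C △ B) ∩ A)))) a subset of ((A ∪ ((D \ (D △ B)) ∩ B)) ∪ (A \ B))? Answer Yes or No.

C ∪ A = {1, 2, 4, 5, 6, 8, 9, 10, 11, 13, 14, 15, 16}
B \ C = {12}
C △ B = {1, 4, 8, 9, 11, 12}
(C △ B) ∩ A = {1, 4, 8}
B ∪ ((C △ B) ∩ A) = {1, 4, 5, 6, 8, 10, 12, 14}
(B \ C) ∪ (B ∪ ((C △ B) ∩ A)) = {1, 4, 5, 6, 8, 10, 12, 14}
(C ∪ A) ∩ ((B \ C) ∪ (B ∪ ((C △ B) ∩ A))) = {1, 4, 5, 6, 8, 10, 14}
D △ B = {1, 2, 3, 4, 7, 8, 10, 11, 14, 15, 16}
D \ (D △ B) = {5, 6, 12}
(D \ (D △ B)) ∩ B = {5, 6, 12}
A ∪ ((D \ (D △ B)) ∩ B) = {1, 2, 4, 5, 6, 8, 10, 12, 13, 14, 15, 16}
A \ B = {1, 2, 4, 8, 13, 15, 16}
(A ∪ ((D \ (D △ B)) ∩ B)) ∪ (A \ B) = {1, 2, 4, 5, 6, 8, 10, 12, 13, 14, 15, 16}
Every element of {1, 4, 5, 6, 8, 10, 14} is in {1, 2, 4, 5, 6, 8, 10, 12, 13, 14, 15, 16}, so (C ∪ A) ∩ ((B \ C) ∪ (B ∪ ((C △ B) ∩ A))) ⊆ (A ∪ ((D \ (D △ B)) ∩ B)) ∪ (A \ B).

Yes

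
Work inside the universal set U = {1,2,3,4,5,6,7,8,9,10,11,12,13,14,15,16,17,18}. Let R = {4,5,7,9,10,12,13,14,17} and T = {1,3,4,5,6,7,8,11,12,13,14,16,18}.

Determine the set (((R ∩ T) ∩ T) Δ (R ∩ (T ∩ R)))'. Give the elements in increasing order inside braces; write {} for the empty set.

R ∩ T = {4,5,7,12,13,14}
(R ∩ T) ∩ T = {4,5,7,12,13,14}
T ∩ R = {4,5,7,12,13,14}
R ∩ (T ∩ R) = {4,5,7,12,13,14}
((R ∩ T) ∩ T) Δ (R ∩ (T ∩ R)) = {}
(((R ∩ T) ∩ T) Δ (R ∩ (T ∩ R)))' = {1,2,3,4,5,6,7,8,9,10,11,12,13,14,15,16,17,18}

{1,2,3,4,5,6,7,8,9,10,11,12,13,14,15,16,17,18}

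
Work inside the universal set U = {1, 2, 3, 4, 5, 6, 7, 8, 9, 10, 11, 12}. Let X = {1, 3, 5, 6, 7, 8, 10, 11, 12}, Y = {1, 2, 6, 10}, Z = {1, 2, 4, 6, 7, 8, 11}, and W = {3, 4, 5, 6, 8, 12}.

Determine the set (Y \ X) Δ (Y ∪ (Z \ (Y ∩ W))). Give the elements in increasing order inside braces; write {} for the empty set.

{1, 4, 6, 7, 8, 10, 11}

Y \ X = {2}
Y ∩ W = {6}
Z \ (Y ∩ W) = {1, 2, 4, 7, 8, 11}
Y ∪ (Z \ (Y ∩ W)) = {1, 2, 4, 6, 7, 8, 10, 11}
(Y \ X) Δ (Y ∪ (Z \ (Y ∩ W))) = {1, 4, 6, 7, 8, 10, 11}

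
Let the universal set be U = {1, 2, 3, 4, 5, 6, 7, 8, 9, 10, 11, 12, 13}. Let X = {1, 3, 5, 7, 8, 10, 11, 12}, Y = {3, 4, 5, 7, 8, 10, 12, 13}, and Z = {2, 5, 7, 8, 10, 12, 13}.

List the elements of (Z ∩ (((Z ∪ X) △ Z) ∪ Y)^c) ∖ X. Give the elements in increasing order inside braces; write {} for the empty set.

{2}

Z ∪ X = {1, 2, 3, 5, 7, 8, 10, 11, 12, 13}
(Z ∪ X) △ Z = {1, 3, 11}
((Z ∪ X) △ Z) ∪ Y = {1, 3, 4, 5, 7, 8, 10, 11, 12, 13}
(((Z ∪ X) △ Z) ∪ Y)^c = {2, 6, 9}
Z ∩ (((Z ∪ X) △ Z) ∪ Y)^c = {2}
(Z ∩ (((Z ∪ X) △ Z) ∪ Y)^c) ∖ X = {2}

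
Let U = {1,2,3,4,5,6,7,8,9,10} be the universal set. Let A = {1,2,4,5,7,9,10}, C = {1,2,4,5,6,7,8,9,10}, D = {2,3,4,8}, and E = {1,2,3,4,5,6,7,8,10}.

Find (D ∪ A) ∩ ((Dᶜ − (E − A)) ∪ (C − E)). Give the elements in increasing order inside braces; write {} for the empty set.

D ∪ A = {1,2,3,4,5,7,8,9,10}
Dᶜ = {1,5,6,7,9,10}
E − A = {3,6,8}
Dᶜ − (E − A) = {1,5,7,9,10}
C − E = {9}
(Dᶜ − (E − A)) ∪ (C − E) = {1,5,7,9,10}
(D ∪ A) ∩ ((Dᶜ − (E − A)) ∪ (C − E)) = {1,5,7,9,10}

{1,5,7,9,10}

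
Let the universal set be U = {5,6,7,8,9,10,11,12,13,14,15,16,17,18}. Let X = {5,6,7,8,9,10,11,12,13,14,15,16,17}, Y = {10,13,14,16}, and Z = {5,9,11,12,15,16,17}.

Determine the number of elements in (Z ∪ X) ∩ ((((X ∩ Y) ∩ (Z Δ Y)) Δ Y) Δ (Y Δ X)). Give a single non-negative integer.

10

Z ∪ X = {5,6,7,8,9,10,11,12,13,14,15,16,17}
X ∩ Y = {10,13,14,16}
Z Δ Y = {5,9,10,11,12,13,14,15,17}
(X ∩ Y) ∩ (Z Δ Y) = {10,13,14}
((X ∩ Y) ∩ (Z Δ Y)) Δ Y = {16}
Y Δ X = {5,6,7,8,9,11,12,15,17}
(((X ∩ Y) ∩ (Z Δ Y)) Δ Y) Δ (Y Δ X) = {5,6,7,8,9,11,12,15,16,17}
(Z ∪ X) ∩ ((((X ∩ Y) ∩ (Z Δ Y)) Δ Y) Δ (Y Δ X)) = {5,6,7,8,9,11,12,15,16,17}
|(Z ∪ X) ∩ ((((X ∩ Y) ∩ (Z Δ Y)) Δ Y) Δ (Y Δ X))| = 10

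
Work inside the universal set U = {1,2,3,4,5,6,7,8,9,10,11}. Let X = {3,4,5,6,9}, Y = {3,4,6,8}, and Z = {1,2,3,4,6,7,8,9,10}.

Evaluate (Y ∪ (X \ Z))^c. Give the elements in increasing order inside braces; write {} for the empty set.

{1,2,7,9,10,11}

X \ Z = {5}
Y ∪ (X \ Z) = {3,4,5,6,8}
(Y ∪ (X \ Z))^c = {1,2,7,9,10,11}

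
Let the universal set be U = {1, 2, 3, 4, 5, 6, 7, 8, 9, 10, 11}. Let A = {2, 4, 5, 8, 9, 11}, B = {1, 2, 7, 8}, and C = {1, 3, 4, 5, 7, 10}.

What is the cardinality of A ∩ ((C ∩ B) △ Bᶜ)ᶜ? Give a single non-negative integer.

2

C ∩ B = {1, 7}
Bᶜ = {3, 4, 5, 6, 9, 10, 11}
(C ∩ B) △ Bᶜ = {1, 3, 4, 5, 6, 7, 9, 10, 11}
((C ∩ B) △ Bᶜ)ᶜ = {2, 8}
A ∩ ((C ∩ B) △ Bᶜ)ᶜ = {2, 8}
|A ∩ ((C ∩ B) △ Bᶜ)ᶜ| = 2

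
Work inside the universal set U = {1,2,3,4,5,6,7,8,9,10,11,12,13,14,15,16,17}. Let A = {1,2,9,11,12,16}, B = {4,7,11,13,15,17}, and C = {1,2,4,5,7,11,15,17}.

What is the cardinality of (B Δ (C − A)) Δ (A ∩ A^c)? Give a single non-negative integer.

C − A = {4,5,7,15,17}
B Δ (C − A) = {5,11,13}
A^c = {3,4,5,6,7,8,10,13,14,15,17}
A ∩ A^c = {}
(B Δ (C − A)) Δ (A ∩ A^c) = {5,11,13}
|(B Δ (C − A)) Δ (A ∩ A^c)| = 3

3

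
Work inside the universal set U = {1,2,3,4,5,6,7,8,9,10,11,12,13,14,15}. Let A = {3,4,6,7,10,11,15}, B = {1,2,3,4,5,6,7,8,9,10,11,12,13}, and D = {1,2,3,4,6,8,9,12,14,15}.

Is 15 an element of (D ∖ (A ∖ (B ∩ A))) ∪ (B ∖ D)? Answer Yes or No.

No

15 ∉ B and 15 ∈ A, so 15 ∉ B ∩ A
15 ∈ A and 15 ∉ (B ∩ A), so 15 ∈ A ∖ (B ∩ A)
15 ∈ D and 15 ∈ (A ∖ (B ∩ A)), so 15 ∉ D ∖ (A ∖ (B ∩ A))
15 ∉ B and 15 ∈ D, so 15 ∉ B ∖ D
15 ∉ (D ∖ (A ∖ (B ∩ A))) and 15 ∉ (B ∖ D), so 15 ∉ (D ∖ (A ∖ (B ∩ A))) ∪ (B ∖ D)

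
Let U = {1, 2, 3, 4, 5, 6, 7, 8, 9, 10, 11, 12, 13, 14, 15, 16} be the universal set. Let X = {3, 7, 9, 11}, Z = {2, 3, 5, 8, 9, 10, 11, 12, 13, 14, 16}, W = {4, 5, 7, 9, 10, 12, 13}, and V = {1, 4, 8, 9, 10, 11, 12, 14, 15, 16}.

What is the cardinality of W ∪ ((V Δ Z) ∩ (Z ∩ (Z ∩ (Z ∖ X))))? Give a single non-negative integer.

8

V Δ Z = {1, 2, 3, 4, 5, 13, 15}
Z ∖ X = {2, 5, 8, 10, 12, 13, 14, 16}
Z ∩ (Z ∖ X) = {2, 5, 8, 10, 12, 13, 14, 16}
Z ∩ (Z ∩ (Z ∖ X)) = {2, 5, 8, 10, 12, 13, 14, 16}
(V Δ Z) ∩ (Z ∩ (Z ∩ (Z ∖ X))) = {2, 5, 13}
W ∪ ((V Δ Z) ∩ (Z ∩ (Z ∩ (Z ∖ X)))) = {2, 4, 5, 7, 9, 10, 12, 13}
|W ∪ ((V Δ Z) ∩ (Z ∩ (Z ∩ (Z ∖ X))))| = 8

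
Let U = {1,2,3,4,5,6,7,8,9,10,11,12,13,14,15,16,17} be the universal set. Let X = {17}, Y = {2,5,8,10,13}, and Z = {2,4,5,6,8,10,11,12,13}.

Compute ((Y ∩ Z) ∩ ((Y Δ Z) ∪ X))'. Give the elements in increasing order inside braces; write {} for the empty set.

{1,2,3,4,5,6,7,8,9,10,11,12,13,14,15,16,17}

Y ∩ Z = {2,5,8,10,13}
Y Δ Z = {4,6,11,12}
(Y Δ Z) ∪ X = {4,6,11,12,17}
(Y ∩ Z) ∩ ((Y Δ Z) ∪ X) = {}
((Y ∩ Z) ∩ ((Y Δ Z) ∪ X))' = {1,2,3,4,5,6,7,8,9,10,11,12,13,14,15,16,17}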